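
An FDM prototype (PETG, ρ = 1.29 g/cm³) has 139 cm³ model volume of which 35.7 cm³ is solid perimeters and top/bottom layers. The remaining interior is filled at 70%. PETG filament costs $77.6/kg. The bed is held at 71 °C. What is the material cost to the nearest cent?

Interior volume = 139 − 35.7, so 103.3 cm³.
Deposited infill: 0.70 × 103.3 → 72.31 cm³.
Deposited volume = 35.7 + 72.31 = 108.01 cm³.
Mass = 108.01 × 1.29 = 139.3329 g.
Cost = 139.3329 g / 1000 × $77.6/kg = $10.81.

$10.81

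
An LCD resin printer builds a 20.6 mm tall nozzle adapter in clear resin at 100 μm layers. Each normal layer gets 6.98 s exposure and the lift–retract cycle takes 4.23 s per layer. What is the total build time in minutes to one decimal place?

38.5 minutes

Number of layers: 20.6 / 0.1 → 206 (rounded up).
Cycle time = 6.98 + 4.23, so 11.21 s.
Total = 206 × 11.21 = 2309.26 s = 38.5 minutes.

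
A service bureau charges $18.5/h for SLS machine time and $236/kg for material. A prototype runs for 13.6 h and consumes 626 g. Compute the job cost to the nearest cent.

$399.34

Machine cost: 18.5 × 13.6 → $251.60.
Feedstock cost = 236 × 626/1000 = $147.736.
Job cost: 251.60 + 147.736 = 399.336 ≈ $399.34.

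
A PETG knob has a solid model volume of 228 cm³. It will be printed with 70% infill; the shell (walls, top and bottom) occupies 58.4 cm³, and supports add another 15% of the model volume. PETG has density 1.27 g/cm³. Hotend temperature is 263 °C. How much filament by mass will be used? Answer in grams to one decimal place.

Infill region: 228 − 58.4 → 169.6 cm³.
Infill volume: 0.70 × 169.6 → 118.72 cm³.
Support = 0.15 × 228 = 34.2 cm³.
Deposited volume: 58.4 + 118.72 + 34.2 → 211.32 cm³.
Mass = 211.32 × 1.27 = 268.3764 g.

268.4 g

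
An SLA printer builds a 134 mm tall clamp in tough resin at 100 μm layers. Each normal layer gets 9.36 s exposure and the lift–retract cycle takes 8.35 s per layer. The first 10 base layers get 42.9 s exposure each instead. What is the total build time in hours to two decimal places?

Layers = ⌈134/0.1⌉ = 1340.
Burn-in layers: 10 × (42.9 + 8.35) → 512.5 s.
Remaining layers = 1330 × (9.36 + 8.35) = 23554.3 s.
Sum: 512.5 + 23554.3 = 24066.8 s → 6.69 hours.

6.69 hours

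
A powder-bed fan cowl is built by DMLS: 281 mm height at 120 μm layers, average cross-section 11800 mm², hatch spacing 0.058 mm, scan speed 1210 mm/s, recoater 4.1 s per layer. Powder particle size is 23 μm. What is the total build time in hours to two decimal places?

Number of layers: 281 / 0.12 → 2342 (rounded up).
Scan path per layer = 11800 / 0.058 = 203448.3 mm.
Per-layer scan time = 203448.3 / 1210, so 168.1391 s.
Layer cycle: 168.1391 + 4.1 → 172.2391 s.
Total: 2342 × 172.2391 s = 403383.9722 s → 112.05 hours.

112.05 hours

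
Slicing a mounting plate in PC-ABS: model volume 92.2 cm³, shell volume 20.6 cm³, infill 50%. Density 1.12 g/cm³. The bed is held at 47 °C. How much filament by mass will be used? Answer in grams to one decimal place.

63.2 g

Infill region = 92.2 − 20.6 = 71.6 cm³.
Deposited infill = 0.50 × 71.6 = 35.8 cm³.
Total printed volume = 20.6 + 35.8 = 56.4 cm³.
Mass = 56.4 × 1.12 = 63.168 g.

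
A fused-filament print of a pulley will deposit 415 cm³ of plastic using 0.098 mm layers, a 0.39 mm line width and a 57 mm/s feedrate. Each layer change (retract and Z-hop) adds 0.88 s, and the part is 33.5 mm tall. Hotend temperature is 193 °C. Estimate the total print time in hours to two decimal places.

Line area: 0.098 × 0.39 → 0.03822 mm².
Total extruded path = 415000/0.03822 = 10858189.4 mm.
Time extruding = 10858189.4 / 57, so 190494.6 s.
Layers = ⌈33.5/0.098⌉ = 342.
Layer-change overhead = 342 × 0.88, so 300.96 s.
Altogether 190494.6 + 300.96 = 190795.56 s, i.e. 53.00 hours.

53.00 hours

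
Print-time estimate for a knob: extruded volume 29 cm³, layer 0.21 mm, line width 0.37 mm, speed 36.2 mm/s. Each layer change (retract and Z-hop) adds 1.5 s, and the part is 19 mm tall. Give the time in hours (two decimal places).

Extrusion cross-section = 0.21 × 0.37 = 0.0777 mm².
Path length: 29000 mm³ / 0.0777 mm² → 373230.4 mm.
Time extruding: 373230.4 / 36.2 → 10310.2 s.
Number of layers: 19 / 0.21 → 91 (rounded up).
Z-hop total = 91 × 1.5, so 136.5 s.
Total = 10310.2 + 136.5 = 10446.7 s = 2.90 hours.

2.90 hours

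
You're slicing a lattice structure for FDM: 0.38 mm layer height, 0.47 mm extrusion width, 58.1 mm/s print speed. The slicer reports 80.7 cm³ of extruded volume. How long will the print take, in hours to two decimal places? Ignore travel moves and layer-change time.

Extrusion cross-section = 0.38 × 0.47, so 0.1786 mm².
Total extruded path = 80700/0.1786 = 451847.7 mm.
Time extruding = 451847.7 / 58.1 = 7777.1 s.
In the requested units: 7777.1 s = 2.16 hours.

2.16 hours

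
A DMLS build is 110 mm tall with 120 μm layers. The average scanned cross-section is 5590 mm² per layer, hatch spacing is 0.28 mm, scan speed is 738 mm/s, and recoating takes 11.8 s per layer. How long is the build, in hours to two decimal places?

9.90 hours

Layer count = ceil(110 / 0.12) = 917.
Scan path per layer: 5590 / 0.28 → 19964.3 mm.
Scan time per layer: 19964.3 / 738 → 27.0519 s.
Layer cycle = 27.0519 + 11.8 = 38.8519 s.
Total: 917 × 38.8519 s = 35627.1923 s → 9.90 hours.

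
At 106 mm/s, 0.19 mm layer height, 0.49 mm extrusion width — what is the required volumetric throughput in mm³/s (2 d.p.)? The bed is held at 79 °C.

Bead cross-section: 0.19 × 0.49 → 0.0931 mm².
Q = v·A = 106 × 0.0931 = 9.87 mm³/s.

9.87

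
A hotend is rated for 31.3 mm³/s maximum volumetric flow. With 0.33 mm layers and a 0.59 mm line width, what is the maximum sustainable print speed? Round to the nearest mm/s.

161 mm/s

Bead cross-section = 0.33 × 0.59 = 0.1947 mm².
Max speed = 31.3 / 0.1947 = 160.76 ≈ 161 mm/s.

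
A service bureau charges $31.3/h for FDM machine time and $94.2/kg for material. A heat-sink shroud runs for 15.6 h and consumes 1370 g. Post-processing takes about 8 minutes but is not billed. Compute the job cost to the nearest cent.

$617.33

Machine-time cost = 31.3 × 15.6 = $488.28.
Material charge: 94.2 × 1370/1000 → $129.054.
Job cost: 488.28 + 129.054 = 617.334 ≈ $617.33.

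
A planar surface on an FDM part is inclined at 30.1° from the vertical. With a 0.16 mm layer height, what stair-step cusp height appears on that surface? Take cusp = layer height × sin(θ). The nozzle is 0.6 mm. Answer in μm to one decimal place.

80.2 μm

h_c = t·sin θ = 0.16 × 0.5015 = 0.08024 mm (80.2 μm).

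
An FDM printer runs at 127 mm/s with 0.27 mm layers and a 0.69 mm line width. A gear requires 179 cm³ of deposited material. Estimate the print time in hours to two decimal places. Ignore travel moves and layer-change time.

2.10 hours

Extrusion cross-section = 0.27 × 0.69, so 0.1863 mm².
Toolpath length = 179 cm³ / 0.1863 mm² = 179000 / 0.1863 = 960815.9 mm.
Time extruding = 960815.9 / 127, so 7565.5 s.
Converting: 7565.5 s = 2.10 hours.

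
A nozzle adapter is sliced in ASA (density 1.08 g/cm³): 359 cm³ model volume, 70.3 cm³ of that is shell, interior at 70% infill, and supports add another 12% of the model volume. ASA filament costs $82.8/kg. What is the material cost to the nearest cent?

$28.21

Infill region = 359 − 70.3 = 288.7 cm³.
Deposited infill = 0.70 × 288.7, so 202.09 cm³.
Support = 0.12 × 359, so 43.08 cm³.
Total extruded: 70.3 + 202.09 + 43.08 → 315.47 cm³.
Mass = 315.47 × 1.08, so 340.7076 g.
Cost = 340.7076 g / 1000 × $82.8/kg = $28.21.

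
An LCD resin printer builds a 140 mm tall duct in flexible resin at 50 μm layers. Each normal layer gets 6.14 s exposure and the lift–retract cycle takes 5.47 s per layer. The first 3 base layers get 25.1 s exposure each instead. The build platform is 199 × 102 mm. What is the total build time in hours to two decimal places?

9.05 hours

Number of layers: 140 / 0.05 → 2800 (rounded up).
Burn-in layers = 3 × (25.1 + 5.47) = 91.71 s.
Regular layers: 2797 × (6.14 + 5.47) → 32473.17 s.
Total = 91.71 + 32473.17 = 32564.88 s = 9.05 hours.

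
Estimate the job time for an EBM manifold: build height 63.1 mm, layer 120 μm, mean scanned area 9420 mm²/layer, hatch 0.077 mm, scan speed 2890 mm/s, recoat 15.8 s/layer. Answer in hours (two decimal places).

8.49 hours

Number of layers: 63.1 / 0.12 → 526 (rounded up).
Scan path per layer: 9420 / 0.077 → 122337.7 mm.
Beam time per layer = 122337.7 / 2890, so 42.3314 s.
Per-layer time: 42.3314 + 15.8 → 58.1314 s.
Build time = 526 × 58.1314 = 30577.1164 s = 8.49 hours.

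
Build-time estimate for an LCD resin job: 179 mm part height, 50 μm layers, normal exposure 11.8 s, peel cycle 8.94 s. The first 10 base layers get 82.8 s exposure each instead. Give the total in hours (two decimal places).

20.82 hours

Layer count = ceil(179 / 0.05) = 3580.
Base layers = 10 × (82.8 + 8.94) = 917.4 s.
Regular layers = 3570 × (11.8 + 8.94) = 74041.8 s.
Sum: 917.4 + 74041.8 = 74959.2 s → 20.82 hours.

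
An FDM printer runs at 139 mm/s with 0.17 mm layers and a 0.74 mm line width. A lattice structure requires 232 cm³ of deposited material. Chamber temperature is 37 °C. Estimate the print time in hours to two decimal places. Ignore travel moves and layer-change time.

Extrusion cross-section = 0.17 × 0.74, so 0.1258 mm².
Total extruded path = 232000/0.1258 = 1844197.1 mm.
Print-move time = 1844197.1 / 139, so 13267.6 s.
That's 13267.6 s → 3.69 hours.

3.69 hours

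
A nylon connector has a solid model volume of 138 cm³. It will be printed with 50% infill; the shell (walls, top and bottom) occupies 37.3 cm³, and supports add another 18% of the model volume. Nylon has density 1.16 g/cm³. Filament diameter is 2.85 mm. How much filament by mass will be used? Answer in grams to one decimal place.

130.5 g

Interior volume = 138 − 37.3 = 100.7 cm³.
Infill volume: 0.50 × 100.7 → 50.35 cm³.
Support = 0.18 × 138, so 24.84 cm³.
Total extruded = 37.3 + 50.35 + 24.84, so 112.49 cm³.
Mass = 112.49 × 1.16, so 130.4884 g.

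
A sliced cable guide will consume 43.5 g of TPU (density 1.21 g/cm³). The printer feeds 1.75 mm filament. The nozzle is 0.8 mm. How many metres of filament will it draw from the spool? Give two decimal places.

14.95 m

Volume = 43.5 g / 1.21 g·cm⁻³ = 35.9504 cm³ = 35950.4 mm³.
Cross-section of 1.75 mm filament: π·(1.75/2)² = 2.4053 mm².
L = V/A = 35950.4/2.4053 = 14946.33 mm → 14.95 m.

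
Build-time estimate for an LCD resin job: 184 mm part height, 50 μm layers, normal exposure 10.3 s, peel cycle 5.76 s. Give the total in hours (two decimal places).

16.42 hours

Layer count = ceil(184 / 0.05) = 3680.
Per-layer time = 10.3 + 5.76 = 16.06 s.
Build time: 3680 × 16.06 s = 59100.8 s, i.e. 16.42 hours.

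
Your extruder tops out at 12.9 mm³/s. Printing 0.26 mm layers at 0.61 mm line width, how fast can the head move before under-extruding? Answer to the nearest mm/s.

81 mm/s

Extrusion cross-section = 0.26 × 0.61, so 0.1586 mm².
Max speed = 12.9 / 0.1586 = 81.34 ≈ 81 mm/s.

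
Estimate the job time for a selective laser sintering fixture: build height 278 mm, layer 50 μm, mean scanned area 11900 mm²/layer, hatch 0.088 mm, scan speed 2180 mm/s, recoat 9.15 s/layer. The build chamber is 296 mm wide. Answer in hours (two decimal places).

Layers = ⌈278/0.05⌉ = 5560.
Hatch length per layer = 11900 / 0.088 = 135227.3 mm.
Scan time per layer = 135227.3 / 2180 = 62.0309 s.
Time per layer = 62.0309 + 9.15 = 71.1809 s.
Total: 5560 × 71.1809 s = 395765.804 s → 109.93 hours.

109.93 hours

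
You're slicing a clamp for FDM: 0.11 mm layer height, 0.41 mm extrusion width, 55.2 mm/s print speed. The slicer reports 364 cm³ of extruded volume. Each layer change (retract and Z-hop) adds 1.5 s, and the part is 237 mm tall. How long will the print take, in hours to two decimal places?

41.51 hours

Line area = 0.11 × 0.41, so 0.0451 mm².
Toolpath length = 364 cm³ / 0.0451 mm² = 364000 / 0.0451 = 8070953.4 mm.
Print-move time = 8070953.4 / 55.2 = 146212.9 s.
Layer count = ceil(237 / 0.11) = 2155.
Non-print overhead = 2155 × 1.5 = 3232.5 s.
Altogether 146212.9 + 3232.5 = 149445.4 s, i.e. 41.51 hours.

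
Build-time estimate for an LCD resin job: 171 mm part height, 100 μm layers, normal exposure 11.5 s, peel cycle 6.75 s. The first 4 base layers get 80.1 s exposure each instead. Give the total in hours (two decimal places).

Number of layers: 171 / 0.1 → 1710 (rounded up).
Bottom layers = 4 × (80.1 + 6.75), so 347.4 s.
Remaining layers: 1706 × (11.5 + 6.75) → 31134.5 s.
Total = 347.4 + 31134.5 = 31481.9 s = 8.74 hours.

8.74 hours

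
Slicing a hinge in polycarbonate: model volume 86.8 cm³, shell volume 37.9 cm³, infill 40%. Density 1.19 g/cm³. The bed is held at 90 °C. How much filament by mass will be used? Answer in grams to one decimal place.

Interior volume: 86.8 − 37.9 → 48.9 cm³.
Infill deposited: 0.40 × 48.9 → 19.56 cm³.
Total extruded: 37.9 + 19.56 → 57.46 cm³.
Mass = 57.46 × 1.19, so 68.3774 g.

68.4 g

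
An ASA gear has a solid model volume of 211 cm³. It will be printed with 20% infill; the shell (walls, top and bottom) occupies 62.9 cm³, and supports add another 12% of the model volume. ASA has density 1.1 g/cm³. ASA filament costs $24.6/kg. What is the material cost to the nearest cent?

Interior volume = 211 − 62.9 = 148.1 cm³.
Deposited infill = 0.20 × 148.1, so 29.62 cm³.
Support: 0.12 × 211 → 25.32 cm³.
Deposited volume = 62.9 + 29.62 + 25.32 = 117.84 cm³.
Mass = 117.84 × 1.1 = 129.624 g.
At $24.6/kg: 129.624/1000 × 24.6 = $3.19.

$3.19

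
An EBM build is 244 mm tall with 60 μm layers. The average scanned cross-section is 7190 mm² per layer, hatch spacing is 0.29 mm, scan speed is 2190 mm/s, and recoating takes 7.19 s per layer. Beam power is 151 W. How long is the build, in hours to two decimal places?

20.91 hours

Layer count = ceil(244 / 0.06) = 4067.
Scan path per layer: 7190 / 0.29 → 24793.1 mm.
Beam time per layer = 24793.1 / 2190, so 11.3211 s.
Per-layer time = 11.3211 + 7.19 = 18.5111 s.
Total: 4067 × 18.5111 s = 75284.6437 s → 20.91 hours.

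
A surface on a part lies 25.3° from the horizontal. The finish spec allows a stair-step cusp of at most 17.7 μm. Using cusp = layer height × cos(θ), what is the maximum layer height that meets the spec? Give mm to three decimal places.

0.020 mm

t = h_c / cos θ = 0.0177 / 0.9041 = 0.020 mm.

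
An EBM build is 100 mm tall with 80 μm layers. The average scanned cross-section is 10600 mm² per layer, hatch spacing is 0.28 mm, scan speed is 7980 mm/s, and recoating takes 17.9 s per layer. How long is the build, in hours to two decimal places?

7.86 hours

Number of layers: 100 / 0.08 → 1250 (rounded up).
Per-layer scan distance = 10600 / 0.28, so 37857.1 mm.
Scan time per layer = 37857.1 / 7980 = 4.744 s.
Layer cycle: 4.744 + 17.9 → 22.644 s.
Build time = 1250 × 22.644 = 28305 s = 7.86 hours.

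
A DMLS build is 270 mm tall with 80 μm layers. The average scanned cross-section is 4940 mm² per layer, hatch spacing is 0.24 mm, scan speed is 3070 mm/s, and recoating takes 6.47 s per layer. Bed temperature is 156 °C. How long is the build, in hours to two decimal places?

12.35 hours

Layer count = ceil(270 / 0.08) = 3375.
Scan path per layer = 4940 / 0.24 = 20583.3 mm.
Per-layer scan time: 20583.3 / 3070 → 6.7047 s.
Time per layer: 6.7047 + 6.47 → 13.1747 s.
Build time = 3375 × 13.1747 = 44464.6125 s = 12.35 hours.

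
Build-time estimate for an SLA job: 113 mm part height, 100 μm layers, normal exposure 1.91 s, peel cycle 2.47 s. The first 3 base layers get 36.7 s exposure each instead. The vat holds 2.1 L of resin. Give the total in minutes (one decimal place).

84.2 minutes

Number of layers: 113 / 0.1 → 1130 (rounded up).
Bottom layers = 3 × (36.7 + 2.47) = 117.51 s.
Normal layers: 1127 × (1.91 + 2.47) → 4936.26 s.
Sum: 117.51 + 4936.26 = 5053.77 s → 84.2 minutes.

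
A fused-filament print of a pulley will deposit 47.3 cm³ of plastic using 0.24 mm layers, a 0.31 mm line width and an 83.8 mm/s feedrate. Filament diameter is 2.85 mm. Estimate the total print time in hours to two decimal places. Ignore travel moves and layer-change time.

Bead cross-section: 0.24 × 0.31 → 0.0744 mm².
Toolpath length = 47.3 cm³ / 0.0744 mm² = 47300 / 0.0744 = 635752.7 mm.
Extrusion time = 635752.7 / 83.8, so 7586.5 s.
In the requested units: 7586.5 s = 2.11 hours.

2.11 hours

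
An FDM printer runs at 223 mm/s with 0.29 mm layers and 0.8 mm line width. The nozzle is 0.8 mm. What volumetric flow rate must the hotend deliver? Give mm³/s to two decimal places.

51.74

Bead cross-section = 0.29 × 0.8 = 0.232 mm².
Volumetric flow = 223 × 0.232 = 51.74 mm³/s.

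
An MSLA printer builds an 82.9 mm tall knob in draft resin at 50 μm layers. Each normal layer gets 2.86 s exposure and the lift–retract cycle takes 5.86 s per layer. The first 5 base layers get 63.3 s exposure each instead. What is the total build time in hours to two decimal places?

4.10 hours

Layer count = ceil(82.9 / 0.05) = 1658.
Bottom layers: 5 × (63.3 + 5.86) → 345.8 s.
Remaining layers = 1653 × (2.86 + 5.86) = 14414.16 s.
Sum: 345.8 + 14414.16 = 14759.96 s → 4.10 hours.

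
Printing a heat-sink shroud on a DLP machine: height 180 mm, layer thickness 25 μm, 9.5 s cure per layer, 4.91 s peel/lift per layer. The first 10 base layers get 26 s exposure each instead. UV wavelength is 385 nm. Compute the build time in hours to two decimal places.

Layer count = ceil(180 / 0.025) = 7200.
Base layers = 10 × (26 + 4.91), so 309.1 s.
Normal layers: 7190 × (9.5 + 4.91) → 103607.9 s.
Total = 309.1 + 103607.9 = 103917 s = 28.87 hours.

28.87 hours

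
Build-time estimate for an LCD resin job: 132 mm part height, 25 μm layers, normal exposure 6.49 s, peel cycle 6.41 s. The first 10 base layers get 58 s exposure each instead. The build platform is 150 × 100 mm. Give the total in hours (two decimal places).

19.06 hours

Layers = ⌈132/0.025⌉ = 5280.
Burn-in layers: 10 × (58 + 6.41) → 644.1 s.
Normal layers = 5270 × (6.49 + 6.41) = 67983 s.
Sum: 644.1 + 67983 = 68627.1 s → 19.06 hours.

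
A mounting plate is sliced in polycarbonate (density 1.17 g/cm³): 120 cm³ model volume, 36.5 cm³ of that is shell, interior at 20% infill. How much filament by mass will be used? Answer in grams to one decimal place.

Interior volume = 120 − 36.5 = 83.5 cm³.
Deposited infill = 0.20 × 83.5 = 16.7 cm³.
Deposited volume = 36.5 + 16.7 = 53.2 cm³.
Mass = 53.2 × 1.17 = 62.244 g.

62.2 g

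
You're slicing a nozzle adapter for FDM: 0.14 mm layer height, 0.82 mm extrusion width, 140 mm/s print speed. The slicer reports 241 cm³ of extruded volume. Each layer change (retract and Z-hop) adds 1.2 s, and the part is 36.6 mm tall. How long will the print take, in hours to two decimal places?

Bead cross-section = 0.14 × 0.82, so 0.1148 mm².
Toolpath length = 241 cm³ / 0.1148 mm² = 241000 / 0.1148 = 2099303.1 mm.
Print-move time = 2099303.1 / 140 = 14995 s.
Layers = ⌈36.6/0.14⌉ = 262.
Z-hop total = 262 × 1.2, so 314.4 s.
Altogether 14995 + 314.4 = 15309.4 s, i.e. 4.25 hours.

4.25 hours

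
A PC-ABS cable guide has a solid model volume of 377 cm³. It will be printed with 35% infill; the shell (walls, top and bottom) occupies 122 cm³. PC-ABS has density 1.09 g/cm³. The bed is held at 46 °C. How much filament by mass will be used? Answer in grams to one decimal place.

Volume inside the shell = 377 − 122, so 255 cm³.
Deposited infill = 0.35 × 255 = 89.25 cm³.
Deposited volume: 122 + 89.25 → 211.25 cm³.
Mass = 211.25 × 1.09 = 230.2625 g.

230.3 g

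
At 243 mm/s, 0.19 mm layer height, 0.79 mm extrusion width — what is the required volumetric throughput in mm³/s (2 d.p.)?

Bead cross-section = 0.19 × 0.79, so 0.1501 mm².
Q = v·A = 243 × 0.1501 = 36.47 mm³/s.

36.47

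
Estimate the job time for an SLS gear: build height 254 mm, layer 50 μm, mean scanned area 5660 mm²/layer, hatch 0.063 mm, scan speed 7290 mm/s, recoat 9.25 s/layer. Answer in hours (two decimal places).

30.44 hours

Number of layers: 254 / 0.05 → 5080 (rounded up).
Hatch length per layer = 5660 / 0.063, so 89841.3 mm.
Scan time per layer = 89841.3 / 7290 = 12.3239 s.
Time per layer: 12.3239 + 9.25 → 21.5739 s.
Build time = 5080 × 21.5739 = 109595.412 s = 30.44 hours.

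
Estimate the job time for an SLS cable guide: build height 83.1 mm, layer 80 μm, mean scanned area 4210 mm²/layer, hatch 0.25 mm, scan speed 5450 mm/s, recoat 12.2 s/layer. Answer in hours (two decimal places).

Number of layers: 83.1 / 0.08 → 1039 (rounded up).
Scan path per layer: 4210 / 0.25 → 16840 mm.
Scan time per layer: 16840 / 5450 → 3.0899 s.
Per-layer time: 3.0899 + 12.2 → 15.2899 s.
Build time = 1039 × 15.2899 = 15886.2061 s = 4.41 hours.

4.41 hours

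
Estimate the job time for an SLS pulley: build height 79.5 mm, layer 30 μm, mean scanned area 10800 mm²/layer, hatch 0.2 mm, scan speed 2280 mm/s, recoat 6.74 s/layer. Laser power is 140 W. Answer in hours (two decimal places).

Layers = ⌈79.5/0.03⌉ = 2650.
Per-layer scan distance = 10800 / 0.2, so 54000 mm.
Scan time per layer: 54000 / 2280 → 23.6842 s.
Time per layer = 23.6842 + 6.74, so 30.4242 s.
Build time = 2650 × 30.4242 = 80624.13 s = 22.40 hours.

22.40 hours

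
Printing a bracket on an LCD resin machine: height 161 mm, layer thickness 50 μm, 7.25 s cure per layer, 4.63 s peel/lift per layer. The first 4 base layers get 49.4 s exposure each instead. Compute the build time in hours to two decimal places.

10.67 hours

Layer count = ceil(161 / 0.05) = 3220.
Burn-in layers: 4 × (49.4 + 4.63) → 216.12 s.
Remaining layers = 3216 × (7.25 + 4.63), so 38206.08 s.
Total = 216.12 + 38206.08 = 38422.2 s = 10.67 hours.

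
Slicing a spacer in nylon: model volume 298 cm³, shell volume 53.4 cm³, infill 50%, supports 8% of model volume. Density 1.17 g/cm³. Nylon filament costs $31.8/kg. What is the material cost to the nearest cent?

$7.42

Volume inside the shell: 298 − 53.4 → 244.6 cm³.
Infill deposited = 0.50 × 244.6 = 122.3 cm³.
Support = 0.08 × 298 = 23.84 cm³.
Deposited volume: 53.4 + 122.3 + 23.84 → 199.54 cm³.
Mass = 199.54 × 1.17, so 233.4618 g.
At $31.8/kg: 233.4618/1000 × 31.8 = $7.42.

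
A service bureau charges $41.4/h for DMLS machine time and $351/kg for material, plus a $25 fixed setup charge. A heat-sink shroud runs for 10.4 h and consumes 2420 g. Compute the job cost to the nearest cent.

Time charge = 41.4 × 10.4, so $430.56.
Material charge = 351 × 2420/1000 = $849.42.
Adding setup: 430.56 + 849.42 + 25 → $1304.98.

$1304.98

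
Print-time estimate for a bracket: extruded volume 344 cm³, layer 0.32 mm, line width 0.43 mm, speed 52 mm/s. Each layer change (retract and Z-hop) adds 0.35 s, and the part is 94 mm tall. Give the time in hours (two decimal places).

13.38 hours

Extrusion cross-section = 0.32 × 0.43, so 0.1376 mm².
Path length: 344000 mm³ / 0.1376 mm² → 2500000 mm.
Extrusion time = 2500000 / 52, so 48076.9 s.
Layers = ⌈94/0.32⌉ = 294.
Non-print overhead = 294 × 0.35, so 102.9 s.
Total = 48076.9 + 102.9 = 48179.8 s = 13.38 hours.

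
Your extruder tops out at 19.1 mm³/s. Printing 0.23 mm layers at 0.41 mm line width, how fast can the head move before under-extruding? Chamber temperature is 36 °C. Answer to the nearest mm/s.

Bead cross-section = 0.23 × 0.41 = 0.0943 mm².
Max speed = 19.1 / 0.0943 = 202.55 ≈ 203 mm/s.

203 mm/s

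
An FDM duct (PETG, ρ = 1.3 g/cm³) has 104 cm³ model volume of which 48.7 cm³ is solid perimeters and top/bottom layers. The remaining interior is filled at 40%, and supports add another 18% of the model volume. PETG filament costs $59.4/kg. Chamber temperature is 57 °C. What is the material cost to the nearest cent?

Volume inside the shell = 104 − 48.7 = 55.3 cm³.
Infill deposited = 0.40 × 55.3, so 22.12 cm³.
Support = 0.18 × 104 = 18.72 cm³.
Total extruded = 48.7 + 22.12 + 18.72, so 89.54 cm³.
Mass: 89.54 × 1.3 → 116.402 g.
Cost = 116.402 g / 1000 × $59.4/kg = $6.91.

$6.91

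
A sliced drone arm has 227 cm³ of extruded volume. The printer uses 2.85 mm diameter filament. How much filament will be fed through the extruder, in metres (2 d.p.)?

35.58 m

Cross-section of 2.85 mm filament: π·(2.85/2)² = 6.3794 mm².
L = 227000 mm³ / 6.3794 mm² = 35583.28 mm, i.e. 35.58 m.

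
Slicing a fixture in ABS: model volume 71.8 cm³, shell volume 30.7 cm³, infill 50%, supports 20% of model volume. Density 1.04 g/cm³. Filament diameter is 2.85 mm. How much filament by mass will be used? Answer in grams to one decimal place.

Interior volume = 71.8 − 30.7 = 41.1 cm³.
Deposited infill = 0.50 × 41.1 = 20.55 cm³.
Support = 0.20 × 71.8, so 14.36 cm³.
Deposited volume: 30.7 + 20.55 + 14.36 → 65.61 cm³.
Mass = 65.61 × 1.04 = 68.2344 g.

68.2 g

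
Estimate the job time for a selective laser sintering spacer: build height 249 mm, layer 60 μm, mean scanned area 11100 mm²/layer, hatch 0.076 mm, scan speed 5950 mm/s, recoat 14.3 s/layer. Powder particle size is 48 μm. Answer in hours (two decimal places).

Number of layers: 249 / 0.06 → 4150 (rounded up).
Hatch length per layer: 11100 / 0.076 → 146052.6 mm.
Per-layer scan time = 146052.6 / 5950 = 24.5467 s.
Layer cycle = 24.5467 + 14.3 = 38.8467 s.
Total: 4150 × 38.8467 s = 161213.805 s → 44.78 hours.

44.78 hours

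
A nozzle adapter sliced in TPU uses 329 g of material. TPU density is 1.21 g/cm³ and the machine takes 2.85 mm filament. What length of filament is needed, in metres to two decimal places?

42.62 m

Extruded volume: 329/1.21 = 271.9008 cm³ (271900.8 mm³).
A = π r² = π × 1.425² = 6.3794 mm².
Length = 271900.8 / 6.3794 = 42621.69 mm = 42.62 m.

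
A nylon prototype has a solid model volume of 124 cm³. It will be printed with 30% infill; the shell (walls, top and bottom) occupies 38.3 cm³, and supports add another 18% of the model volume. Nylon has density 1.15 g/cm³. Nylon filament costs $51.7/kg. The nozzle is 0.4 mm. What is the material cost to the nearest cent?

$5.13

Infill region = 124 − 38.3 = 85.7 cm³.
Deposited infill: 0.30 × 85.7 → 25.71 cm³.
Support = 0.18 × 124 = 22.32 cm³.
Total extruded: 38.3 + 25.71 + 22.32 → 86.33 cm³.
Mass = 86.33 × 1.15, so 99.2795 g.
At $51.7/kg: 99.2795/1000 × 51.7 = $5.13.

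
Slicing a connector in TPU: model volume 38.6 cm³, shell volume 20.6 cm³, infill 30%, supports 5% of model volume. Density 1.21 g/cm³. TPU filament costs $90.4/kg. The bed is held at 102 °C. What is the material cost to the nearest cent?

$3.06

Interior volume: 38.6 − 20.6 → 18 cm³.
Infill deposited = 0.30 × 18 = 5.4 cm³.
Support: 0.05 × 38.6 → 1.93 cm³.
Deposited volume: 20.6 + 5.4 + 1.93 → 27.93 cm³.
Mass = 27.93 × 1.21, so 33.7953 g.
Cost = 33.7953 g / 1000 × $90.4/kg = $3.06.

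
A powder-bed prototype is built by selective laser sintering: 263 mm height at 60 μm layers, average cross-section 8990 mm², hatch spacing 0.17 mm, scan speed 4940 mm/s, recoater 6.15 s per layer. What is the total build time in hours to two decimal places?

20.53 hours

Layer count = ceil(263 / 0.06) = 4384.
Per-layer scan distance: 8990 / 0.17 → 52882.4 mm.
Laser time per layer: 52882.4 / 4940 → 10.7049 s.
Per-layer time = 10.7049 + 6.15, so 16.8549 s.
4384 layers × 16.8549 s/layer = 73891.8816 s, i.e. 20.53 hours.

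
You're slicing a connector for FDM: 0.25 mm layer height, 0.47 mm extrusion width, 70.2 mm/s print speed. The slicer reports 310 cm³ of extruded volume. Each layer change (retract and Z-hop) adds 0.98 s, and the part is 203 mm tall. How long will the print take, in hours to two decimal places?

Extrusion cross-section: 0.25 × 0.47 → 0.1175 mm².
Toolpath length = 310 cm³ / 0.1175 mm² = 310000 / 0.1175 = 2638297.9 mm.
Print-move time: 2638297.9 / 70.2 → 37582.6 s.
Number of layers: 203 / 0.25 → 812 (rounded up).
Non-print overhead = 812 × 0.98, so 795.76 s.
Total = 37582.6 + 795.76 = 38378.36 s = 10.66 hours.

10.66 hours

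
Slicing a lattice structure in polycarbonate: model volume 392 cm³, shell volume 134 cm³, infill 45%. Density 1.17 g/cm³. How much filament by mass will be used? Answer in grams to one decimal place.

Volume inside the shell = 392 − 134, so 258 cm³.
Deposited infill = 0.45 × 258, so 116.1 cm³.
Total extruded = 134 + 116.1, so 250.1 cm³.
Mass = 250.1 × 1.17, so 292.617 g.

292.6 g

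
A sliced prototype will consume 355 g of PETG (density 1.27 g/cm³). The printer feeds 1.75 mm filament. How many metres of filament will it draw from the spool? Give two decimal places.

116.21 m

Volume = 355 g / 1.27 g·cm⁻³ = 279.5276 cm³ = 279527.6 mm³.
Cross-section of 1.75 mm filament: π·(1.75/2)² = 2.4053 mm².
Length = 279527.6 / 2.4053 = 116213.2 mm = 116.21 m.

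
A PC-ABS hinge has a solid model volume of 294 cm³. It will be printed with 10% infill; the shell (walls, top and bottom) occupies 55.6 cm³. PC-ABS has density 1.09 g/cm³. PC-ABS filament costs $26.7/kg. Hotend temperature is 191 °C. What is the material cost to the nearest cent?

$2.31

Infill region = 294 − 55.6, so 238.4 cm³.
Infill deposited: 0.10 × 238.4 → 23.84 cm³.
Deposited volume = 55.6 + 23.84, so 79.44 cm³.
Mass = 79.44 × 1.09, so 86.5896 g.
Cost = 86.5896 g / 1000 × $26.7/kg = $2.31.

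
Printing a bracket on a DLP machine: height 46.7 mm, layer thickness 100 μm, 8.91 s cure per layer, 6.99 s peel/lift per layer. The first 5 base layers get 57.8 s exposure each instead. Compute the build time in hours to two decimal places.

2.13 hours

Layers = ⌈46.7/0.1⌉ = 467.
Burn-in layers = 5 × (57.8 + 6.99), so 323.95 s.
Remaining layers: 462 × (8.91 + 6.99) → 7345.8 s.
Total = 323.95 + 7345.8 = 7669.75 s = 2.13 hours.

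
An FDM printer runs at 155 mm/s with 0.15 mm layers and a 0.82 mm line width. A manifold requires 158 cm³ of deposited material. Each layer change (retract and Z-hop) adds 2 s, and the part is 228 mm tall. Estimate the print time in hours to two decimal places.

3.15 hours

Line area = 0.15 × 0.82 = 0.123 mm².
Path length: 158000 mm³ / 0.123 mm² → 1284552.8 mm.
Time extruding = 1284552.8 / 155 = 8287.4 s.
Number of layers: 228 / 0.15 → 1520 (rounded up).
Layer-change overhead: 1520 × 2 → 3040 s.
Total = 8287.4 + 3040 = 11327.4 s = 3.15 hours.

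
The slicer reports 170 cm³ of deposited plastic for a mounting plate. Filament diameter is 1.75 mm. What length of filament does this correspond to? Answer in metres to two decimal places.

70.68 m

Cross-section of 1.75 mm filament: π·(1.75/2)² = 2.4053 mm².
Length = 170 cm³ / 2.4053 mm² = 170000 / 2.4053 = 70677.25 mm = 70.68 m.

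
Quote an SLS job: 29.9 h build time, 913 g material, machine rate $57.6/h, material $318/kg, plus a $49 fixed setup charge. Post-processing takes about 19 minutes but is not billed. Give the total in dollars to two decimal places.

Machine cost = 57.6 × 29.9 = $1722.24.
Feedstock cost = 318 × 913/1000, so $290.334.
Total = 1722.24 + 290.334 + 49 = 2061.574 ≈ $2061.57.

$2061.57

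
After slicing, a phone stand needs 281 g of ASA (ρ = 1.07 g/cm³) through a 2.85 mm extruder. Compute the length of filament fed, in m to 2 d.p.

Extruded volume: 281/1.07 = 262.6168 cm³ (262616.8 mm³).
Filament cross-section = π × (2.85/2)² = 6.3794 mm².
L = V/A = 262616.8/6.3794 = 41166.38 mm → 41.17 m.

41.17 m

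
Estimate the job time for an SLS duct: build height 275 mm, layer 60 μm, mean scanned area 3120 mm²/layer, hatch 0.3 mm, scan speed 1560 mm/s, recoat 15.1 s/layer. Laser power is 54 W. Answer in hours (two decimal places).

27.72 hours

Layer count = ceil(275 / 0.06) = 4584.
Hatch length per layer = 3120 / 0.3, so 10400 mm.
Scan time per layer = 10400 / 1560 = 6.6667 s.
Time per layer: 6.6667 + 15.1 → 21.7667 s.
Total: 4584 × 21.7667 s = 99778.5528 s → 27.72 hours.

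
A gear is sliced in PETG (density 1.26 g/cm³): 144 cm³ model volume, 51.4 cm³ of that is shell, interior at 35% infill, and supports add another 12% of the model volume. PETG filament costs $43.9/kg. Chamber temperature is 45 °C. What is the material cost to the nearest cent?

Infill region = 144 − 51.4 = 92.6 cm³.
Deposited infill = 0.35 × 92.6, so 32.41 cm³.
Support = 0.12 × 144, so 17.28 cm³.
Deposited volume = 51.4 + 32.41 + 17.28, so 101.09 cm³.
Mass = 101.09 × 1.26 = 127.3734 g.
Cost = 127.3734 g / 1000 × $43.9/kg = $5.59.

$5.59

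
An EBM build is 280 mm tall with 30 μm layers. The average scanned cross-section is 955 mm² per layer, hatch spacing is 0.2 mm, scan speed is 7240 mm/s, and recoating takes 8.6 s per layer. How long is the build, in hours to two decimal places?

Layer count = ceil(280 / 0.03) = 9334.
Hatch length per layer = 955 / 0.2 = 4775 mm.
Scan time per layer = 4775 / 7240, so 0.6595 s.
Time per layer: 0.6595 + 8.6 → 9.2595 s.
Build time = 9334 × 9.2595 = 86428.173 s = 24.01 hours.

24.01 hours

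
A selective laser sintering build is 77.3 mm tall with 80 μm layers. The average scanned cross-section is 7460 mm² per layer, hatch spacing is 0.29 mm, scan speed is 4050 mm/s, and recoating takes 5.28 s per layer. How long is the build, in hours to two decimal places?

3.12 hours

Layers = ⌈77.3/0.08⌉ = 967.
Scan path per layer: 7460 / 0.29 → 25724.1 mm.
Laser time per layer = 25724.1 / 4050 = 6.3516 s.
Per-layer time = 6.3516 + 5.28, so 11.6316 s.
Build time = 967 × 11.6316 = 11247.7572 s = 3.12 hours.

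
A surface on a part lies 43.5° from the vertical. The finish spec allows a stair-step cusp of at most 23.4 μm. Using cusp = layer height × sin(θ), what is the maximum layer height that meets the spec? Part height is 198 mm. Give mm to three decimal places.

t = h_c / sin θ = 0.0234 / 0.6884 = 0.034 mm.

0.034 mm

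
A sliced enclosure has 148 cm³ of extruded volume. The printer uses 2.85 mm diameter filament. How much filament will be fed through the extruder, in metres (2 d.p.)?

A = π r² = π × 1.425² = 6.3794 mm².
L = 148000 mm³ / 6.3794 mm² = 23199.67 mm, i.e. 23.20 m.

23.20 m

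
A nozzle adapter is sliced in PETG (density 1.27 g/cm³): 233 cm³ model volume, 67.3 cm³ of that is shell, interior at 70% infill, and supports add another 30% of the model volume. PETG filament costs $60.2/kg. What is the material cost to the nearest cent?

$19.36

Infill region = 233 − 67.3, so 165.7 cm³.
Infill volume = 0.70 × 165.7, so 115.99 cm³.
Support = 0.30 × 233 = 69.9 cm³.
Total extruded = 67.3 + 115.99 + 69.9 = 253.19 cm³.
Mass = 253.19 × 1.27 = 321.5513 g.
Cost = 321.5513 g / 1000 × $60.2/kg = $19.36.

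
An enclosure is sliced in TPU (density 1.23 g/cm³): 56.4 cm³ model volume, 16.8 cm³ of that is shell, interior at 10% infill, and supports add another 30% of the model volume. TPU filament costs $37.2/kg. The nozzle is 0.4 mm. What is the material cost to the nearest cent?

$1.72

Interior volume = 56.4 − 16.8 = 39.6 cm³.
Infill volume = 0.10 × 39.6 = 3.96 cm³.
Support = 0.30 × 56.4 = 16.92 cm³.
Total extruded: 16.8 + 3.96 + 16.92 → 37.68 cm³.
Mass = 37.68 × 1.23 = 46.3464 g.
Cost = 46.3464 g / 1000 × $37.2/kg = $1.72.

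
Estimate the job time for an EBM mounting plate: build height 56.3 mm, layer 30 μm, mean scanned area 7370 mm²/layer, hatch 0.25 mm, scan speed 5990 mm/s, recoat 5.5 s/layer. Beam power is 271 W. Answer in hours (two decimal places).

Layers = ⌈56.3/0.03⌉ = 1877.
Hatch length per layer: 7370 / 0.25 → 29480 mm.
Beam time per layer = 29480 / 5990, so 4.9215 s.
Layer cycle = 4.9215 + 5.5, so 10.4215 s.
1877 layers × 10.4215 s/layer = 19561.1555 s, i.e. 5.43 hours.

5.43 hours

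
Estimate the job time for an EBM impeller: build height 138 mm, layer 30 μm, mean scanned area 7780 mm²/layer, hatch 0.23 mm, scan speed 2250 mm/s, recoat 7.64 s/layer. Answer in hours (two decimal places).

28.97 hours

Layers = ⌈138/0.03⌉ = 4600.
Hatch length per layer = 7780 / 0.23, so 33826.1 mm.
Beam time per layer = 33826.1 / 2250 = 15.0338 s.
Per-layer time: 15.0338 + 7.64 → 22.6738 s.
Total: 4600 × 22.6738 s = 104299.48 s → 28.97 hours.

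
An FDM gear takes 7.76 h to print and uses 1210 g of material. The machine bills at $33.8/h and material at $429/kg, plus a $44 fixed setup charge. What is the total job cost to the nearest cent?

Machine cost = 33.8 × 7.76, so $262.288.
Material charge = 429 × 1210/1000, so $519.09.
Total = 262.288 + 519.09 + 44 = 825.378 ≈ $825.38.

$825.38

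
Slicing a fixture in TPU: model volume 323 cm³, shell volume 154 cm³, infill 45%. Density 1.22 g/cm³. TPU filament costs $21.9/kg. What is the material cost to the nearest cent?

$6.15

Volume inside the shell: 323 − 154 → 169 cm³.
Deposited infill = 0.45 × 169 = 76.05 cm³.
Deposited volume = 154 + 76.05, so 230.05 cm³.
Mass: 230.05 × 1.22 → 280.661 g.
Cost = 280.661 g / 1000 × $21.9/kg = $6.15.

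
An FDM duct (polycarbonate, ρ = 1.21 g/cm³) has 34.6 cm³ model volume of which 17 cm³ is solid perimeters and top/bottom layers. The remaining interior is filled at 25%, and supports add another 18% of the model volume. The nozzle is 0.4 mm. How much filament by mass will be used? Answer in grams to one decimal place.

Interior volume = 34.6 − 17, so 17.6 cm³.
Infill volume = 0.25 × 17.6, so 4.4 cm³.
Support = 0.18 × 34.6, so 6.228 cm³.
Total extruded = 17 + 4.4 + 6.228 = 27.628 cm³.
Mass = 27.628 × 1.21, so 33.42988 g.

33.4 g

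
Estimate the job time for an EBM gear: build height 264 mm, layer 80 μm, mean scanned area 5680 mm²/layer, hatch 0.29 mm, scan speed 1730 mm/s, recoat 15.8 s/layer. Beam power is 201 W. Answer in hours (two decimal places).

Layers = ⌈264/0.08⌉ = 3300.
Hatch length per layer: 5680 / 0.29 → 19586.2 mm.
Beam time per layer: 19586.2 / 1730 → 11.3215 s.
Per-layer time: 11.3215 + 15.8 → 27.1215 s.
Build time = 3300 × 27.1215 = 89500.95 s = 24.86 hours.

24.86 hours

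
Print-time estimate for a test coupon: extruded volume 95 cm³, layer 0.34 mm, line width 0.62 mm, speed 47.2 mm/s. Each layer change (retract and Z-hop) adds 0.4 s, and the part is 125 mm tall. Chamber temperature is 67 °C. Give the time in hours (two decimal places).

Line area = 0.34 × 0.62 = 0.2108 mm².
Toolpath length = 95 cm³ / 0.2108 mm² = 95000 / 0.2108 = 450664.1 mm.
Print-move time = 450664.1 / 47.2 = 9548 s.
Layers = ⌈125/0.34⌉ = 368.
Layer-change overhead: 368 × 0.4 → 147.2 s.
Altogether 9548 + 147.2 = 9695.2 s, i.e. 2.69 hours.

2.69 hours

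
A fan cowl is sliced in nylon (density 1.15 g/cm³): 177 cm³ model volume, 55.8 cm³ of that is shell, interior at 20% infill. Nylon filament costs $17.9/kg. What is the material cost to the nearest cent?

Infill region = 177 − 55.8, so 121.2 cm³.
Infill volume: 0.20 × 121.2 → 24.24 cm³.
Total printed volume = 55.8 + 24.24, so 80.04 cm³.
Mass = 80.04 × 1.15, so 92.046 g.
At $17.9/kg: 92.046/1000 × 17.9 = $1.65.

$1.65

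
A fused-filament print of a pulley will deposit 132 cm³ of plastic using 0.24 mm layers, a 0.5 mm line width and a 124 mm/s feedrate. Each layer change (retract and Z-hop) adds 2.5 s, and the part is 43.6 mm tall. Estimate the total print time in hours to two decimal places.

Line area = 0.24 × 0.5 = 0.12 mm².
Total extruded path = 132000/0.12 = 1100000 mm.
Print-move time: 1100000 / 124 → 8871 s.
Layers = ⌈43.6/0.24⌉ = 182.
Layer-change overhead: 182 × 2.5 → 455 s.
Total = 8871 + 455 = 9326 s = 2.59 hours.

2.59 hours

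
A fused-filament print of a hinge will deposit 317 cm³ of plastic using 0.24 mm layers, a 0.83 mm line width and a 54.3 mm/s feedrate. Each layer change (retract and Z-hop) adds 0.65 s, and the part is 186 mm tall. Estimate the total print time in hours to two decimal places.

Extrusion cross-section: 0.24 × 0.83 → 0.1992 mm².
Path length: 317000 mm³ / 0.1992 mm² → 1591365.5 mm.
Print-move time = 1591365.5 / 54.3, so 29306.9 s.
Number of layers: 186 / 0.24 → 775 (rounded up).
Layer-change overhead = 775 × 0.65 = 503.75 s.
Total = 29306.9 + 503.75 = 29810.65 s = 8.28 hours.

8.28 hours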